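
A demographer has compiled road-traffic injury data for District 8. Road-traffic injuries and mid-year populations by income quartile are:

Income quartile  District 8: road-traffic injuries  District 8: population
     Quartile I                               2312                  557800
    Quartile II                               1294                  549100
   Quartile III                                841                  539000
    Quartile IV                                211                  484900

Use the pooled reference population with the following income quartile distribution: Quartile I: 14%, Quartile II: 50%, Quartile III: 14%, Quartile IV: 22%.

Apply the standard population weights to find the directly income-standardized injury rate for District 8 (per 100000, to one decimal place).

207.3

Income-specific rates per 100000 for District 8: 414.49, 235.66, 156.03, 43.51.
Standard weights: 0.14, 0.50, 0.14, 0.22.
Standardized rate: 0.1400×414.49 + 0.5000×235.66 + 0.1400×156.03 + 0.2200×43.51 = 207.2744 per 100000.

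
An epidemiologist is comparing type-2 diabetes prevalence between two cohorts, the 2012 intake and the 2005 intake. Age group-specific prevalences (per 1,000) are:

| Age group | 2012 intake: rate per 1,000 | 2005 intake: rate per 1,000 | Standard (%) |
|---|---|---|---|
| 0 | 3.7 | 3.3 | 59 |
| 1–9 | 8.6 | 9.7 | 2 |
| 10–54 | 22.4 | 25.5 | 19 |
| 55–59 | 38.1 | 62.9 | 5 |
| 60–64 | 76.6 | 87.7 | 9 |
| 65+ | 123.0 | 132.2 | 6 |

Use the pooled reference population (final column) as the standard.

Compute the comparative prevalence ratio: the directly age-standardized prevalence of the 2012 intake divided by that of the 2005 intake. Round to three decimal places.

Standard weights: 0.59, 0.02, 0.19, 0.05, 0.09, 0.06.
The 2012 intake: 0.5900×3.7 + 0.0200×8.6 + 0.1900×22.4 + 0.0500×38.1 + 0.0900×76.6 + 0.0600×123.0 = 22.7900 per 1,000.
The 2005 intake: 0.5900×3.3 + 0.0200×9.7 + 0.1900×25.5 + 0.0500×62.9 + 0.0900×87.7 + 0.0600×132.2 = 25.9560 per 1,000.
Ratio = 22.7900 ÷ 25.9560 = 0.87802.

0.878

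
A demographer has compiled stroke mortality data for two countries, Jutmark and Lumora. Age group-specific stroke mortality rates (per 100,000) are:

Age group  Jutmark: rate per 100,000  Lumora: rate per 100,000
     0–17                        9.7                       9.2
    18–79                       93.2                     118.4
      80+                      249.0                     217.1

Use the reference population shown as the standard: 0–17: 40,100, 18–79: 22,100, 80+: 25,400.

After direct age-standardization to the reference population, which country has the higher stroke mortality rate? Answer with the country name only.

Jutmark

Standard total = 87,600; weights = 0.4578, 0.2523, 0.2900.
Jutmark: 0.4578×9.7 + 0.2523×93.2 + 0.2900×249.0 = 100.1517 per 100,000.
Lumora: 0.4578×9.2 + 0.2523×118.4 + 0.2900×217.1 = 97.0308 per 100,000.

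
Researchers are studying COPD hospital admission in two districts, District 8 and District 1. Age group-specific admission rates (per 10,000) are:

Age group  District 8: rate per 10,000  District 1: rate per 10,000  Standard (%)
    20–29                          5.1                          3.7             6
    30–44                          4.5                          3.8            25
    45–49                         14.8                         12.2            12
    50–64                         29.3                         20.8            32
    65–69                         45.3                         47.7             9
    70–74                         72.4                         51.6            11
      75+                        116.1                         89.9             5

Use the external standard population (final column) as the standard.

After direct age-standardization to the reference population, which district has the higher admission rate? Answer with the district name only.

District 8

Standard weights: 0.06, 0.25, 0.12, 0.32, 0.09, 0.11, 0.05.
District 8: 0.0600×5.1 + 0.2500×4.5 + 0.1200×14.8 + 0.3200×29.3 + 0.0900×45.3 + 0.1100×72.4 + 0.0500×116.1 = 30.4290 per 10,000.
District 1: 0.0600×3.7 + 0.2500×3.8 + 0.1200×12.2 + 0.3200×20.8 + 0.0900×47.7 + 0.1100×51.6 + 0.0500×89.9 = 23.7560 per 10,000.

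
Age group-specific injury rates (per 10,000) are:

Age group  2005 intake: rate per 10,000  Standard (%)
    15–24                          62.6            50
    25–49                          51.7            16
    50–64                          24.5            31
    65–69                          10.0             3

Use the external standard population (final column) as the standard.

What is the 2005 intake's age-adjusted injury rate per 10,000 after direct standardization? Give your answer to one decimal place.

47.5

Standard weights: 0.50, 0.16, 0.31, 0.03.
Standardized rate: 0.5000×62.6 + 0.1600×51.7 + 0.3100×24.5 + 0.0300×10.0 = 47.4670 per 10,000.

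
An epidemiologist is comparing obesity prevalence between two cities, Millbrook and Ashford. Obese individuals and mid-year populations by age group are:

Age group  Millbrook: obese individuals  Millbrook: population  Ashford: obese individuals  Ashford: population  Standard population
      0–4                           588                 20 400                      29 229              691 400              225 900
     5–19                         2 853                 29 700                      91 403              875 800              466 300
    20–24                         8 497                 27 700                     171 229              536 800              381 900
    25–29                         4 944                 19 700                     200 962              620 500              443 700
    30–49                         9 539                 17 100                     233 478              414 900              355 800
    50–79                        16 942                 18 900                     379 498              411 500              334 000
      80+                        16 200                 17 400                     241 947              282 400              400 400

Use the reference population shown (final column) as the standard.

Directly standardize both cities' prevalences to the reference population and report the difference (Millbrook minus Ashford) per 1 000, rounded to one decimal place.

-9.4

Age-specific rates per 1 000 for Millbrook: 28.824, 96.061, 306.751, 250.964, 557.836, 896.402, 931.034.
For Ashford: 42.275, 104.365, 318.981, 323.871, 562.733, 922.231, 856.753.
Standard total = 2 608 000; weights = 0.0866, 0.1788, 0.1464, 0.1701, 0.1364, 0.1281, 0.1535.
Millbrook: 0.0866×28.824 + 0.1788×96.061 + 0.1464×306.751 + 0.1701×250.964 + 0.1364×557.836 + 0.1281×896.402 + 0.1535×931.034 = 441.1304 per 1 000.
Ashford: 0.0866×42.275 + 0.1788×104.365 + 0.1464×318.981 + 0.1701×323.871 + 0.1364×562.733 + 0.1281×922.231 + 0.1535×856.753 = 450.5465 per 1 000.
Difference = 441.1304 − 450.5465 = -9.4161.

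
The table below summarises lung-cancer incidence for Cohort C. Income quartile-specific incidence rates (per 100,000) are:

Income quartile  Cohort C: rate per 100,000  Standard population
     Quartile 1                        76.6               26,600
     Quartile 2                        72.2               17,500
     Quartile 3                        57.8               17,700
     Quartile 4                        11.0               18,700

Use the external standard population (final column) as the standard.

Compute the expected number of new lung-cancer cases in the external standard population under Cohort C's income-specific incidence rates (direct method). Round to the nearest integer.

Expected new lung-cancer cases = Σ (standard pop × income-specific rate ÷ 100,000)
= 26,600×76.6/100,000 + 17,500×72.2/100,000 + 17,700×57.8/100,000 + 18,700×11.0/100,000
= 20.38 + 12.63 + 10.23 + 2.06 = 45.30.

45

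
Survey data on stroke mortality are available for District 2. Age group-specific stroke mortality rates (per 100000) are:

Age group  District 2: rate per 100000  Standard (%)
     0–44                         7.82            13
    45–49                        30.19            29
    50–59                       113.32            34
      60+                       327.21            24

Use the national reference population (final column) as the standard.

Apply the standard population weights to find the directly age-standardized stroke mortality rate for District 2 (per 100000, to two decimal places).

126.83

Standard weights: 0.13, 0.29, 0.34, 0.24.
Standardized rate: 0.1300×7.82 + 0.2900×30.19 + 0.3400×113.32 + 0.2400×327.21 = 126.8309 per 100000.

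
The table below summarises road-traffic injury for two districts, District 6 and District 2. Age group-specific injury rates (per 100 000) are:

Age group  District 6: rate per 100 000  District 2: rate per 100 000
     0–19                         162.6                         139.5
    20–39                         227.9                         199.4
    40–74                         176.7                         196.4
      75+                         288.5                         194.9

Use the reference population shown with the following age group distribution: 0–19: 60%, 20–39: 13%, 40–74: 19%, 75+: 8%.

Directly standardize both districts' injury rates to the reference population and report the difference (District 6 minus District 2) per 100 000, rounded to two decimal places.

Standard weights: 0.60, 0.13, 0.19, 0.08.
District 6: 0.6000×162.6 + 0.1300×227.9 + 0.1900×176.7 + 0.0800×288.5 = 183.8400 per 100 000.
District 2: 0.6000×139.5 + 0.1300×199.4 + 0.1900×196.4 + 0.0800×194.9 = 162.5300 per 100 000.
Difference = 183.8400 − 162.5300 = 21.3100.

21.31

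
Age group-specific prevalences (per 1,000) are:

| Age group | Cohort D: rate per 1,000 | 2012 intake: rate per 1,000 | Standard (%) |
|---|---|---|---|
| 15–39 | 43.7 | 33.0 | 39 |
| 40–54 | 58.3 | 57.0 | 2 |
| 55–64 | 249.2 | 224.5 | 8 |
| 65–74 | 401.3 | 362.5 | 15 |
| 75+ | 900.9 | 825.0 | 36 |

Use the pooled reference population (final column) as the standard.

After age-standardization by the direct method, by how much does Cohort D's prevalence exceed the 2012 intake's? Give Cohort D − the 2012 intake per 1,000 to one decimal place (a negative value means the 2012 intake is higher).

Standard weights: 0.39, 0.02, 0.08, 0.15, 0.36.
Cohort D: 0.3900×43.7 + 0.0200×58.3 + 0.0800×249.2 + 0.1500×401.3 + 0.3600×900.9 = 422.6640 per 1,000.
The 2012 intake: 0.3900×33.0 + 0.0200×57.0 + 0.0800×224.5 + 0.1500×362.5 + 0.3600×825.0 = 383.3450 per 1,000.
Difference = 422.6640 − 383.3450 = 39.3190.

39.3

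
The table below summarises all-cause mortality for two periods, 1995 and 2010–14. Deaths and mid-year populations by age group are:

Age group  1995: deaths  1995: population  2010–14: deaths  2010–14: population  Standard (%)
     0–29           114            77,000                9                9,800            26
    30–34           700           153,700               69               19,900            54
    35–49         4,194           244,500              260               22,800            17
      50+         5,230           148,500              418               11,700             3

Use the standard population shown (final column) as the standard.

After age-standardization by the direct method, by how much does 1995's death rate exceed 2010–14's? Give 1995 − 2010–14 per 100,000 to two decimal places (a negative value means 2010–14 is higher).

169.54

Age-specific rates per 100,000 for 1995: 148.05, 455.43, 1715.34, 3521.89.
For 2010–14: 91.84, 346.73, 1140.35, 3572.65.
Standard weights: 0.26, 0.54, 0.17, 0.03.
1995: 0.2600×148.05 + 0.5400×455.43 + 0.1700×1715.34 + 0.0300×3521.89 = 681.6911 per 100,000.
2010–14: 0.2600×91.84 + 0.5400×346.73 + 0.1700×1140.35 + 0.0300×3572.65 = 512.1529 per 100,000.
Difference = 681.6911 − 512.1529 = 169.5382.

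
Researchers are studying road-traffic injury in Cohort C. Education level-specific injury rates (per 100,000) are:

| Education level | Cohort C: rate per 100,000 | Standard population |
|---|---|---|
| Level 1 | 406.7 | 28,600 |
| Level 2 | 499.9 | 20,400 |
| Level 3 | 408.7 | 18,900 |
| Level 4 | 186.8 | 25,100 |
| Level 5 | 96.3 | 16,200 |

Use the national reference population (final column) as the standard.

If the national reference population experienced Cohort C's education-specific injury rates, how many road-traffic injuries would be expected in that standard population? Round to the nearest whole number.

358

Expected road-traffic injuries = Σ (standard pop × education-specific rate ÷ 100,000)
= 28,600×406.7/100,000 + 20,400×499.9/100,000 + 18,900×408.7/100,000 + 25,100×186.8/100,000 + 16,200×96.3/100,000
= 116.32 + 101.98 + 77.24 + 46.89 + 15.60 = 358.03.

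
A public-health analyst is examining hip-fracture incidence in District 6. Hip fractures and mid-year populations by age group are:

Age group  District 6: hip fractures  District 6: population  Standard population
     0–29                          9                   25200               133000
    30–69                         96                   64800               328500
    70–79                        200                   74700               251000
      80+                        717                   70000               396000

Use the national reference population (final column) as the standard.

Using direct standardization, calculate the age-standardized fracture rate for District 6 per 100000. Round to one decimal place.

474.7

Age-specific rates per 100000 for District 6: 35.71, 148.15, 267.74, 1024.29.
Standard total = 1108500; weights = 0.1200, 0.2963, 0.2264, 0.3572.
Standardized rate: 0.1200×35.71 + 0.2963×148.15 + 0.2264×267.74 + 0.3572×1024.29 = 474.7280 per 100000.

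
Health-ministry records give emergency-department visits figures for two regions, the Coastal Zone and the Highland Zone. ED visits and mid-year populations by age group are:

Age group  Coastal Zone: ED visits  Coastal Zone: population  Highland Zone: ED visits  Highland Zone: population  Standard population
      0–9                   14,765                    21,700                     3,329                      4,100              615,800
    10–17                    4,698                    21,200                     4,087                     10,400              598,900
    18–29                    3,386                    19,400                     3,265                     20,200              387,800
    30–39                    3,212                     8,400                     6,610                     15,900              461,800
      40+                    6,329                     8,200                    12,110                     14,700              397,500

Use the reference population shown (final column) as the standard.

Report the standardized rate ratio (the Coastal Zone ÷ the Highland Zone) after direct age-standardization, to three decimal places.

0.837

Age-specific rates per 1,000 for the Coastal Zone: 680.415, 221.604, 174.536, 382.381, 771.829.
For the Highland Zone: 811.951, 392.981, 161.634, 415.723, 823.810.
Standard total = 2,461,800; weights = 0.2501, 0.2433, 0.1575, 0.1876, 0.1615.
The Coastal Zone: 0.2501×680.415 + 0.2433×221.604 + 0.1575×174.536 + 0.1876×382.381 + 0.1615×771.829 = 447.9603 per 1,000.
The Highland Zone: 0.2501×811.951 + 0.2433×392.981 + 0.1575×161.634 + 0.1876×415.723 + 0.1615×823.810 = 535.1704 per 1,000.
Ratio = 447.9603 ÷ 535.1704 = 0.83704.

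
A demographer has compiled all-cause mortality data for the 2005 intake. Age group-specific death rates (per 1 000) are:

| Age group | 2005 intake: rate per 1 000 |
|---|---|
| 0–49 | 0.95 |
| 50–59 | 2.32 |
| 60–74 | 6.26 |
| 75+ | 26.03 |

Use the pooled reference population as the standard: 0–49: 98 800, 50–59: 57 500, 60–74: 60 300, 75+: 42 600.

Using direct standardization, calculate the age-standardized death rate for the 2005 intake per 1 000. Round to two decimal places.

6.61

Standard total = 259 200; weights = 0.3812, 0.2218, 0.2326, 0.1644.
Standardized rate: 0.3812×0.95 + 0.2218×2.32 + 0.2326×6.26 + 0.1644×26.03 = 6.6112 per 1 000.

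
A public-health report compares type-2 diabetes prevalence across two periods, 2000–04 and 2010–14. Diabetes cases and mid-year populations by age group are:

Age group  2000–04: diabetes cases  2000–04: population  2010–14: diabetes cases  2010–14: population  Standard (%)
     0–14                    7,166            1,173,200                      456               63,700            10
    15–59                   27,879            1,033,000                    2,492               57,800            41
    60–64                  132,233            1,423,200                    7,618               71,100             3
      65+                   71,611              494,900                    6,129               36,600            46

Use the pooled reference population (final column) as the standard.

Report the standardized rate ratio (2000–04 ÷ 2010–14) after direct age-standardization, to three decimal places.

0.821

Age-specific rates per 1,000 for 2000–04: 6.108, 26.988, 92.912, 144.698.
For 2010–14: 7.159, 43.114, 107.145, 167.459.
Standard weights: 0.10, 0.41, 0.03, 0.46.
2000–04: 0.1000×6.108 + 0.4100×26.988 + 0.0300×92.912 + 0.4600×144.698 = 81.0245 per 1,000.
2010–14: 0.1000×7.159 + 0.4100×43.114 + 0.0300×107.145 + 0.4600×167.459 = 98.6382 per 1,000.
Ratio = 81.0245 ÷ 98.6382 = 0.82143.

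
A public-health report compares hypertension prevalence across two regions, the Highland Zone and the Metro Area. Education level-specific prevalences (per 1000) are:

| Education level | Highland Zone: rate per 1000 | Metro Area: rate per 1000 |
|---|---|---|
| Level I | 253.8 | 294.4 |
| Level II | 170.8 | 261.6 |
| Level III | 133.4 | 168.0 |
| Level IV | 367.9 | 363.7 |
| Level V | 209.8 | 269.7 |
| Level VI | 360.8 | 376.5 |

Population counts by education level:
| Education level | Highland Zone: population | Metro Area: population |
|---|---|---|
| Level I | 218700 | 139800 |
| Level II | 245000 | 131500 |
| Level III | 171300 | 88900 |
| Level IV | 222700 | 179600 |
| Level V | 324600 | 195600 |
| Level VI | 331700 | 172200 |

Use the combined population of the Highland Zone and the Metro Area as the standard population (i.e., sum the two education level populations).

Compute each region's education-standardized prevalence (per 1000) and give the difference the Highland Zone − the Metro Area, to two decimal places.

Combined standard total = 2421600; weights = 0.1480, 0.1555, 0.1074, 0.1661, 0.2148, 0.2081.
The Highland Zone: 0.1480×253.8 + 0.1555×170.8 + 0.1074×133.4 + 0.1661×367.9 + 0.2148×209.8 + 0.2081×360.8 = 259.7272 per 1000.
The Metro Area: 0.1480×294.4 + 0.1555×261.6 + 0.1074×168.0 + 0.1661×363.7 + 0.2148×269.7 + 0.2081×376.5 = 299.0094 per 1000.
Difference = 259.7272 − 299.0094 = -39.2822.

-39.28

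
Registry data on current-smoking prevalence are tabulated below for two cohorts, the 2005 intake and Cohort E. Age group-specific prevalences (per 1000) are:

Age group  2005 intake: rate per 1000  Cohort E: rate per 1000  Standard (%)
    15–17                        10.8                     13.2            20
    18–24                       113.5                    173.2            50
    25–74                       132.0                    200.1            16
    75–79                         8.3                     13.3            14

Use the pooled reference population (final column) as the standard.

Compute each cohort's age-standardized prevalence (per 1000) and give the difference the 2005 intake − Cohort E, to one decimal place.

Standard weights: 0.20, 0.50, 0.16, 0.14.
The 2005 intake: 0.2000×10.8 + 0.5000×113.5 + 0.1600×132.0 + 0.1400×8.3 = 81.1920 per 1000.
Cohort E: 0.2000×13.2 + 0.5000×173.2 + 0.1600×200.1 + 0.1400×13.3 = 123.1180 per 1000.
Difference = 81.1920 − 123.1180 = -41.9260.

-41.9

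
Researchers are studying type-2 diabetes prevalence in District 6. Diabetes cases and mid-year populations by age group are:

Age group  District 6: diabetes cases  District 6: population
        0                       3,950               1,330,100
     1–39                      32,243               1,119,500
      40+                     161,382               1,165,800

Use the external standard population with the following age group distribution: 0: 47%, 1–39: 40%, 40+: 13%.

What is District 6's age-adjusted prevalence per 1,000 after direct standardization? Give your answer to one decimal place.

30.9

Age-specific rates per 1,000 for District 6: 2.970, 28.801, 138.430.
Standard weights: 0.47, 0.40, 0.13.
Standardized rate: 0.4700×2.970 + 0.4000×28.801 + 0.1300×138.430 = 30.9122 per 1,000.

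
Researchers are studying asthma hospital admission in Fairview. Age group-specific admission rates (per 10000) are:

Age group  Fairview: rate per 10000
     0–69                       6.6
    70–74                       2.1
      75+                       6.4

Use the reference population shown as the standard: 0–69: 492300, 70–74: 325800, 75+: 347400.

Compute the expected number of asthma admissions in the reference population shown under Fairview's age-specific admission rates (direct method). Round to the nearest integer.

616

Expected asthma admissions = Σ (standard pop × age-specific rate ÷ 10000)
= 492300×6.6/10000 + 325800×2.1/10000 + 347400×6.4/10000
= 324.92 + 68.42 + 222.34 = 615.67.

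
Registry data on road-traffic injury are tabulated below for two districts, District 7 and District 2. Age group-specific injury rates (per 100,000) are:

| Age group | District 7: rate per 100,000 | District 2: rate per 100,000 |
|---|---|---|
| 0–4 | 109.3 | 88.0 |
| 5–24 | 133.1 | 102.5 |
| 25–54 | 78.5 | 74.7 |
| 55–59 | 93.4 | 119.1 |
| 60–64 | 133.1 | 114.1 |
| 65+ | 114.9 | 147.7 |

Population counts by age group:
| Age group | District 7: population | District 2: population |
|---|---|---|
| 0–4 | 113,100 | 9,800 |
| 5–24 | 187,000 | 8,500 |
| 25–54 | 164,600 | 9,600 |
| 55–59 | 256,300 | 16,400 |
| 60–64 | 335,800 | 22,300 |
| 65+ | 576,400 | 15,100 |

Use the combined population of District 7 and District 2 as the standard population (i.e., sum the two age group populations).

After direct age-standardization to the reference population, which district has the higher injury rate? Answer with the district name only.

Combined standard total = 1,714,900; weights = 0.0717, 0.1140, 0.1016, 0.1590, 0.2088, 0.3449.
District 7: 0.0717×109.3 + 0.1140×133.1 + 0.1016×78.5 + 0.1590×93.4 + 0.2088×133.1 + 0.3449×114.9 = 113.2575 per 100,000.
District 2: 0.0717×88.0 + 0.1140×102.5 + 0.1016×74.7 + 0.1590×119.1 + 0.2088×114.1 + 0.3449×147.7 = 119.2892 per 100,000.
The crude rates (113.30 vs 112.35) would put District 7 higher, but that reflects its age composition; once standardized to a common age structure, District 2 has the higher underlying rate.

District 2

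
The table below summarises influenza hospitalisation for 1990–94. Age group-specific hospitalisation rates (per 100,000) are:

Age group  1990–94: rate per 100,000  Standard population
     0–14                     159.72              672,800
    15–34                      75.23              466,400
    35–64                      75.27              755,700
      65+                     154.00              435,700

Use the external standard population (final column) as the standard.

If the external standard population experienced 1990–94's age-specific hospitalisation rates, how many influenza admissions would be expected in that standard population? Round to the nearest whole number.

Expected influenza admissions = Σ (standard pop × age-specific rate ÷ 100,000)
= 672,800×159.72/100,000 + 466,400×75.23/100,000 + 755,700×75.27/100,000 + 435,700×154.00/100,000
= 1074.60 + 350.87 + 568.82 + 670.98 = 2665.26.

2665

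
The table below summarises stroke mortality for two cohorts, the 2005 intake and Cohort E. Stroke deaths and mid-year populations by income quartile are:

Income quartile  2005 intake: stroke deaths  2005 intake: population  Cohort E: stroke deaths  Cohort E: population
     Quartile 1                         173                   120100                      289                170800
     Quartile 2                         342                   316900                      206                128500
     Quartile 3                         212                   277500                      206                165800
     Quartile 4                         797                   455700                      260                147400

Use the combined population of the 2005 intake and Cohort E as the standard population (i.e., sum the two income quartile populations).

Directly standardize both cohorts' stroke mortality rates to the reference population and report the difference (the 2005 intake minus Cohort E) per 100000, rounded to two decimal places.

Income-specific rates per 100000 for the 2005 intake: 144.05, 107.92, 76.40, 174.90.
For Cohort E: 169.20, 160.31, 124.25, 176.39.
Combined standard total = 1782700; weights = 0.1632, 0.2498, 0.2487, 0.3383.
The 2005 intake: 0.1632×144.05 + 0.2498×107.92 + 0.2487×76.40 + 0.3383×174.90 = 128.6347 per 100000.
Cohort E: 0.1632×169.20 + 0.2498×160.31 + 0.2487×124.25 + 0.3383×176.39 = 158.2339 per 100000.
Difference = 128.6347 − 158.2339 = -29.5992.

-29.60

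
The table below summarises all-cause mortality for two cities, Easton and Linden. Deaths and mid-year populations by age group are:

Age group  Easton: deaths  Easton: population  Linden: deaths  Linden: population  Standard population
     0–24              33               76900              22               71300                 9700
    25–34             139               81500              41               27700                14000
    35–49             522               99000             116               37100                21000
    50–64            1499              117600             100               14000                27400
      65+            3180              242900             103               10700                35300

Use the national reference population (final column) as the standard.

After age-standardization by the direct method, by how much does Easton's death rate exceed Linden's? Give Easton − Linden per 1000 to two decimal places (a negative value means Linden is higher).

3.03

Age-specific rates per 1000 for Easton: 0.429, 1.706, 5.273, 12.747, 13.092.
For Linden: 0.309, 1.480, 3.127, 7.143, 9.626.
Standard total = 107400; weights = 0.0903, 0.1304, 0.1955, 0.2551, 0.3287.
Easton: 0.0903×0.429 + 0.1304×1.706 + 0.1955×5.273 + 0.2551×12.747 + 0.3287×13.092 = 8.8470 per 1000.
Linden: 0.0903×0.309 + 0.1304×1.480 + 0.1955×3.127 + 0.2551×7.143 + 0.3287×9.626 = 5.8184 per 1000.
Difference = 8.8470 − 5.8184 = 3.0286.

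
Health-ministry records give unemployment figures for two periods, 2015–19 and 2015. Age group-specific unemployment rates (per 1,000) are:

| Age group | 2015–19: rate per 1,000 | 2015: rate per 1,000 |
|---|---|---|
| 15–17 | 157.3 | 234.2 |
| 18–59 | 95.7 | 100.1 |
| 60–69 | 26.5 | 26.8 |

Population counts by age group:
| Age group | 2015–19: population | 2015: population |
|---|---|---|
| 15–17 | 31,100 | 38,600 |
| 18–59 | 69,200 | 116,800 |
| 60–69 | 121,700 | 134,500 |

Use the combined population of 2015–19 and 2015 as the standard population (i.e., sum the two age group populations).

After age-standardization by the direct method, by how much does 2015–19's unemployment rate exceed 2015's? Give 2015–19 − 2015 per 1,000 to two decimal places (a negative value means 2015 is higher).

Combined standard total = 511,900; weights = 0.1362, 0.3634, 0.5005.
2015–19: 0.1362×157.3 + 0.3634×95.7 + 0.5005×26.5 = 69.4536 per 1,000.
2015: 0.1362×234.2 + 0.3634×100.1 + 0.5005×26.8 = 81.6732 per 1,000.
Difference = 69.4536 − 81.6732 = -12.2196.

-12.22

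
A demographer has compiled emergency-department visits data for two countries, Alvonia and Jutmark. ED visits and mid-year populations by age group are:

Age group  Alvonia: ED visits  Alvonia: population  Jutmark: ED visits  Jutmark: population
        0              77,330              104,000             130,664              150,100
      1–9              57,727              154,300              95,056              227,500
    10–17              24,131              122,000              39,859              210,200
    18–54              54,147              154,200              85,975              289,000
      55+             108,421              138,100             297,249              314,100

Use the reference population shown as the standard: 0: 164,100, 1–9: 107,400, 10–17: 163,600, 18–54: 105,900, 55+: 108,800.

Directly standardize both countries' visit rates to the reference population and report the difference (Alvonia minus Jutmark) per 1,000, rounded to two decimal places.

Age-specific rates per 1,000 for Alvonia: 743.558, 374.122, 197.795, 351.148, 785.091.
For Jutmark: 870.513, 417.829, 189.624, 297.491, 946.351.
Standard total = 649,800; weights = 0.2525, 0.1653, 0.2518, 0.1630, 0.1674.
Alvonia: 0.2525×743.558 + 0.1653×374.122 + 0.2518×197.795 + 0.1630×351.148 + 0.1674×785.091 = 488.0920 per 1,000.
Jutmark: 0.2525×870.513 + 0.1653×417.829 + 0.2518×189.624 + 0.1630×297.491 + 0.1674×946.351 = 543.5763 per 1,000.
Difference = 488.0920 − 543.5763 = -55.4843.

-55.48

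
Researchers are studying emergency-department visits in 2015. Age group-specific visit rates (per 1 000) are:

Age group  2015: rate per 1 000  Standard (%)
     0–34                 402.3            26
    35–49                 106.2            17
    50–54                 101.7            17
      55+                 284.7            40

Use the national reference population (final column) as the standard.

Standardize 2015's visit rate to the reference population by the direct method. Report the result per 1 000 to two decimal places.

253.82

Standard weights: 0.26, 0.17, 0.17, 0.40.
Standardized rate: 0.2600×402.3 + 0.1700×106.2 + 0.1700×101.7 + 0.4000×284.7 = 253.8210 per 1 000.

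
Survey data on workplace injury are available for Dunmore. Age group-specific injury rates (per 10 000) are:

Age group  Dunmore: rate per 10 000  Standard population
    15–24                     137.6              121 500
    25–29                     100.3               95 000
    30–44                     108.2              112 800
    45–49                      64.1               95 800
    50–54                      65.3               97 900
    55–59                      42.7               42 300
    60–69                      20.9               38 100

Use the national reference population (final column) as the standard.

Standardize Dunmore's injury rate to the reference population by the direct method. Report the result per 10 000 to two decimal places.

88.81

Standard total = 603 400; weights = 0.2014, 0.1574, 0.1869, 0.1588, 0.1622, 0.0701, 0.0631.
Standardized rate: 0.2014×137.6 + 0.1574×100.3 + 0.1869×108.2 + 0.1588×64.1 + 0.1622×65.3 + 0.0701×42.7 + 0.0631×20.9 = 88.8101 per 10 000.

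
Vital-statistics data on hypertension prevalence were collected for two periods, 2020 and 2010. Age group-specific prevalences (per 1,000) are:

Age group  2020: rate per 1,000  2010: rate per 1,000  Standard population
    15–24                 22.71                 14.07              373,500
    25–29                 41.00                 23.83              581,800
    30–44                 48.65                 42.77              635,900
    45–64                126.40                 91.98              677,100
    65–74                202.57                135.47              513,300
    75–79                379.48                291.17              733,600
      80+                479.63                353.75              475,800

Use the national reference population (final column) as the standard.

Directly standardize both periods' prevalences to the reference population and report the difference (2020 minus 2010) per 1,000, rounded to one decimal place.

Standard total = 3,991,000; weights = 0.0936, 0.1458, 0.1593, 0.1697, 0.1286, 0.1838, 0.1192.
2020: 0.0936×22.71 + 0.1458×41.00 + 0.1593×48.65 + 0.1697×126.40 + 0.1286×202.57 + 0.1838×379.48 + 0.1192×479.63 = 190.2860 per 1,000.
2010: 0.0936×14.07 + 0.1458×23.83 + 0.1593×42.77 + 0.1697×91.98 + 0.1286×135.47 + 0.1838×291.17 + 0.1192×353.75 = 140.3282 per 1,000.
Difference = 190.2860 − 140.3282 = 49.9578.

50.0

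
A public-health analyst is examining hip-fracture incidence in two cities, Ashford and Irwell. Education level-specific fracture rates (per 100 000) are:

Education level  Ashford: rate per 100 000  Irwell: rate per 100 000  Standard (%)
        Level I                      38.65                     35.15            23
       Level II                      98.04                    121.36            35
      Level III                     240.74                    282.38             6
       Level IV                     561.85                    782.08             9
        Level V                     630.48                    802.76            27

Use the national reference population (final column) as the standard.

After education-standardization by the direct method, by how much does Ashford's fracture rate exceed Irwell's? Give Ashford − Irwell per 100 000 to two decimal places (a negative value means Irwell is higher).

Standard weights: 0.23, 0.35, 0.06, 0.09, 0.27.
Ashford: 0.2300×38.65 + 0.3500×98.04 + 0.0600×240.74 + 0.0900×561.85 + 0.2700×630.48 = 278.4440 per 100 000.
Irwell: 0.2300×35.15 + 0.3500×121.36 + 0.0600×282.38 + 0.0900×782.08 + 0.2700×802.76 = 354.6357 per 100 000.
Difference = 278.4440 − 354.6357 = -76.1917.

-76.19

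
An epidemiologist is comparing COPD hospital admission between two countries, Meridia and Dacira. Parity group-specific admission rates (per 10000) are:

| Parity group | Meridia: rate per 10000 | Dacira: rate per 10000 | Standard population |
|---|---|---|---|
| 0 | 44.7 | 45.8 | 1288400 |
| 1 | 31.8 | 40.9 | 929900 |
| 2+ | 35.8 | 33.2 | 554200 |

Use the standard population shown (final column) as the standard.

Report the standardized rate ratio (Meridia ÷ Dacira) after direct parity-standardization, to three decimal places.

Standard total = 2772500; weights = 0.4647, 0.3354, 0.1999.
Meridia: 0.4647×44.7 + 0.3354×31.8 + 0.1999×35.8 = 38.5943 per 10000.
Dacira: 0.4647×45.8 + 0.3354×40.9 + 0.1999×33.2 = 41.6379 per 10000.
Ratio = 38.5943 ÷ 41.6379 = 0.92690.

0.927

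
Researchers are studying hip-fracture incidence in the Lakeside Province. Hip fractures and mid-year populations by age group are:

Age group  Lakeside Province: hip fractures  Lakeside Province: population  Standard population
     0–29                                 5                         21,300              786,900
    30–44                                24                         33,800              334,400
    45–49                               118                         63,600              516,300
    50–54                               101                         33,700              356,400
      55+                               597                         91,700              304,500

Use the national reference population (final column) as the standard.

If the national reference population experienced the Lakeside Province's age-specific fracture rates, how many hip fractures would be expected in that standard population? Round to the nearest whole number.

4431

Age-specific rates per 100,000 for the Lakeside Province: 23.47, 71.01, 185.53, 299.70, 651.04.
Expected hip fractures = Σ (standard pop × age-specific rate ÷ 100,000)
= 786,900×23.47/100,000 + 334,400×71.01/100,000 + 516,300×185.53/100,000 + 356,400×299.70/100,000 + 304,500×651.04/100,000
= 184.72 + 237.44 + 957.92 + 1068.14 + 1982.40 = 4430.62.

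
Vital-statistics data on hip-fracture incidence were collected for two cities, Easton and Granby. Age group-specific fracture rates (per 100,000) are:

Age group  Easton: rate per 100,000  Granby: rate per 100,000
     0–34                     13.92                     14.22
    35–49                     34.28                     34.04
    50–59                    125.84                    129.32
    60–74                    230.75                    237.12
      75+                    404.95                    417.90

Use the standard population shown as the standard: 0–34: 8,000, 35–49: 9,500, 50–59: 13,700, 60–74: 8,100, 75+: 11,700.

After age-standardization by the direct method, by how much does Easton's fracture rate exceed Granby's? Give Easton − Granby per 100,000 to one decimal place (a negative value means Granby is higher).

-4.9

Standard total = 51,000; weights = 0.1569, 0.1863, 0.2686, 0.1588, 0.2294.
Easton: 0.1569×13.92 + 0.1863×34.28 + 0.2686×125.84 + 0.1588×230.75 + 0.2294×404.95 = 171.9219 per 100,000.
Granby: 0.1569×14.22 + 0.1863×34.04 + 0.2686×129.32 + 0.1588×237.12 + 0.2294×417.90 = 176.8417 per 100,000.
Difference = 171.9219 − 176.8417 = -4.9198.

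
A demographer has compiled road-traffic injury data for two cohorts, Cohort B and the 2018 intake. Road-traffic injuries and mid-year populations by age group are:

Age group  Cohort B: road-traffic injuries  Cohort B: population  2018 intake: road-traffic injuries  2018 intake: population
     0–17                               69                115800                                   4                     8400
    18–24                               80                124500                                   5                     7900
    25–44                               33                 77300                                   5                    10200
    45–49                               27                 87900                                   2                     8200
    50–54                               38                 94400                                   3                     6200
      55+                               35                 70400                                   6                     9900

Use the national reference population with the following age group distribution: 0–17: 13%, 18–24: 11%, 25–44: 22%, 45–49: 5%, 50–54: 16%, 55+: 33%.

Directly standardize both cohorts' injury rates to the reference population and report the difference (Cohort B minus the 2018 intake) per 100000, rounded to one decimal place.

Age-specific rates per 100000 for Cohort B: 59.59, 64.26, 42.69, 30.72, 40.25, 49.72.
For the 2018 intake: 47.62, 63.29, 49.02, 24.39, 48.39, 60.61.
Standard weights: 0.13, 0.11, 0.22, 0.05, 0.16, 0.33.
Cohort B: 0.1300×59.59 + 0.1100×64.26 + 0.2200×42.69 + 0.0500×30.72 + 0.1600×40.25 + 0.3300×49.72 = 48.5891 per 100000.
The 2018 intake: 0.1300×47.62 + 0.1100×63.29 + 0.2200×49.02 + 0.0500×24.39 + 0.1600×48.39 + 0.3300×60.61 = 52.8983 per 100000.
Difference = 48.5891 − 52.8983 = -4.3091.

-4.3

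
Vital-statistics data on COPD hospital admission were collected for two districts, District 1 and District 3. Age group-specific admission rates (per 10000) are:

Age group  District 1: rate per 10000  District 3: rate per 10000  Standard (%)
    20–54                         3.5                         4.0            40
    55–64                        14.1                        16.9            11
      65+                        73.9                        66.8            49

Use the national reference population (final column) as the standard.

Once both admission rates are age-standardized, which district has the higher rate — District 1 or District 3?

District 1

Standard weights: 0.40, 0.11, 0.49.
District 1: 0.4000×3.5 + 0.1100×14.1 + 0.4900×73.9 = 39.1620 per 10000.
District 3: 0.4000×4.0 + 0.1100×16.9 + 0.4900×66.8 = 36.1910 per 10000.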